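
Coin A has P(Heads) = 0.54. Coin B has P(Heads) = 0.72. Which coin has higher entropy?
A

For binary distributions, entropy is maximized at p=0.5 and decreases as p moves toward 0 or 1.

H(A) = H(0.54) = 0.9954 bits
H(B) = H(0.72) = 0.8555 bits

Distribution A (p=0.54) is closer to uniform (p=0.5), so it has higher entropy.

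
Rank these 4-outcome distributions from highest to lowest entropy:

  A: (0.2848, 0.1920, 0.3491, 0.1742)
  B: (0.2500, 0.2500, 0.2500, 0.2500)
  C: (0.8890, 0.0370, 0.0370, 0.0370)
B > A > C

Key insight: Entropy is maximized by uniform distributions and minimized by concentrated distributions.

- Uniform distributions have maximum entropy log₂(4) = 2.0000 bits
- The more "peaked" or concentrated a distribution, the lower its entropy

Entropies:
  H(A) = 1.9423 bits
  H(B) = 2.0000 bits
  H(C) = 0.6789 bits

Ranking: B > A > C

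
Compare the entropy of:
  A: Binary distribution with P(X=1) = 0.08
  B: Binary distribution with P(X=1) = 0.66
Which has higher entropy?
B

For binary distributions, entropy is maximized at p=0.5 and decreases as p moves toward 0 or 1.

H(A) = H(0.08) = 0.4022 bits
H(B) = H(0.66) = 0.9248 bits

Distribution B (p=0.66) is closer to uniform (p=0.5), so it has higher entropy.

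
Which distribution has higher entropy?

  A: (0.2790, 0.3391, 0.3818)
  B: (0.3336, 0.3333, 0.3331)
B

Both distributions are close to uniform, making this a harder comparison.

H(A) = 1.5733 bits
H(B) = 1.5850 bits

The distribution closer to uniform has higher entropy.
Answer: B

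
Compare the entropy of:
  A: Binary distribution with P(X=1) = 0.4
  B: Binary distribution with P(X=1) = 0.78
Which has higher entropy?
A

For binary distributions, entropy is maximized at p=0.5 and decreases as p moves toward 0 or 1.

H(A) = H(0.4) = 0.9710 bits
H(B) = H(0.78) = 0.7602 bits

Distribution A (p=0.4) is closer to uniform (p=0.5), so it has higher entropy.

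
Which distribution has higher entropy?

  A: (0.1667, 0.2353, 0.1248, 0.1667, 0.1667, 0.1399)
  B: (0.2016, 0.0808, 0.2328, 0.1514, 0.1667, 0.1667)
A

Both distributions are close to uniform, making this a harder comparison.

H(A) = 2.5553 bits
H(B) = 2.5226 bits

The distribution closer to uniform has higher entropy.
Answer: A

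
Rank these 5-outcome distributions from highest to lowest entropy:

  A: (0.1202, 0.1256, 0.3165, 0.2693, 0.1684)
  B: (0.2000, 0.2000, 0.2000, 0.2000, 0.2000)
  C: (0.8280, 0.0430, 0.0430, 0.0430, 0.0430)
B > A > C

Key insight: Entropy is maximized by uniform distributions and minimized by concentrated distributions.

- Uniform distributions have maximum entropy log₂(5) = 2.3219 bits
- The more "peaked" or concentrated a distribution, the lower its entropy

Entropies:
  H(A) = 2.2112 bits
  H(B) = 2.3219 bits
  H(C) = 1.0063 bits

Ranking: B > A > C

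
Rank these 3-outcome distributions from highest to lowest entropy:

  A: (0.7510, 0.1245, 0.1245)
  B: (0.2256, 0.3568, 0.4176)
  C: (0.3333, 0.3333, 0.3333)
C > B > A

Key insight: Entropy is maximized by uniform distributions and minimized by concentrated distributions.

- Uniform distributions have maximum entropy log₂(3) = 1.5850 bits
- The more "peaked" or concentrated a distribution, the lower its entropy

Entropies:
  H(A) = 1.0587 bits
  H(B) = 1.5412 bits
  H(C) = 1.5850 bits

Ranking: C > B > A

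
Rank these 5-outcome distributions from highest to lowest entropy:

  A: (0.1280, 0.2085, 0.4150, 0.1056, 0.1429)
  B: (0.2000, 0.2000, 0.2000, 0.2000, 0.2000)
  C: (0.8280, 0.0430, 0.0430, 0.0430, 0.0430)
B > A > C

Key insight: Entropy is maximized by uniform distributions and minimized by concentrated distributions.

- Uniform distributions have maximum entropy log₂(5) = 2.3219 bits
- The more "peaked" or concentrated a distribution, the lower its entropy

Entropies:
  H(A) = 2.1213 bits
  H(B) = 2.3219 bits
  H(C) = 1.0063 bits

Ranking: B > A > C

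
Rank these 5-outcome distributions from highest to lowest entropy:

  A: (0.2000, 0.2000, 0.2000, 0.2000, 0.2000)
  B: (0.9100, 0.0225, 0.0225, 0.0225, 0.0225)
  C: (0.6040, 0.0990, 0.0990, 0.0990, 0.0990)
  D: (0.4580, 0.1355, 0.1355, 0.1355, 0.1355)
A > D > C > B

Key insight: Entropy is maximized by uniform distributions and minimized by concentrated distributions.

Entropies:
  H(A) = 2.3219 bits
  H(B) = 0.6165 bits
  H(C) = 1.7606 bits
  H(D) = 2.0789 bits

Ranking: A > D > C > B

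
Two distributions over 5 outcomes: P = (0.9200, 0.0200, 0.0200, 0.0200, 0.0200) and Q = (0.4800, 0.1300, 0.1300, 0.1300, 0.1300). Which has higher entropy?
Q

P is highly concentrated on one outcome (92%), making it nearly deterministic. Q spreads its mass more evenly (max 48%). The more spread-out distribution has higher entropy: H(P) ≈ 0.562 bits, H(Q) ≈ 2.039 bits.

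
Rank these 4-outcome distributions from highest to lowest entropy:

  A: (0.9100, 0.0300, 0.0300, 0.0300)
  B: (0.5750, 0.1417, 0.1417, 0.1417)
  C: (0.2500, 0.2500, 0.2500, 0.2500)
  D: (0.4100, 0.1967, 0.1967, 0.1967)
C > D > B > A

Key insight: Entropy is maximized by uniform distributions and minimized by concentrated distributions.

Entropies:
  H(A) = 0.5791 bits
  H(B) = 1.6573 bits
  H(C) = 2.0000 bits
  H(D) = 1.9116 bits

Ranking: C > D > B > A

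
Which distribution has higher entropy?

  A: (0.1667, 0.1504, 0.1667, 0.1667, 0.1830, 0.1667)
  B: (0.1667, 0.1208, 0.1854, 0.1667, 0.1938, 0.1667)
A

Both distributions are close to uniform, making this a harder comparison.

H(A) = 2.5827 bits
H(B) = 2.5704 bits

The distribution closer to uniform has higher entropy.
Answer: A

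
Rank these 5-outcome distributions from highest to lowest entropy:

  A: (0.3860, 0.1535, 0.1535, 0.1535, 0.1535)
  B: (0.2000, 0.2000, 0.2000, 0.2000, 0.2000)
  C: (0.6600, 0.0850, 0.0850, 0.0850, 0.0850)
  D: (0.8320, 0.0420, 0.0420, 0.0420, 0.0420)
B > A > C > D

Key insight: Entropy is maximized by uniform distributions and minimized by concentrated distributions.

Entropies:
  H(A) = 2.1902 bits
  H(B) = 2.3219 bits
  H(C) = 1.6048 bits
  H(D) = 0.9891 bits

Ranking: B > A > C > D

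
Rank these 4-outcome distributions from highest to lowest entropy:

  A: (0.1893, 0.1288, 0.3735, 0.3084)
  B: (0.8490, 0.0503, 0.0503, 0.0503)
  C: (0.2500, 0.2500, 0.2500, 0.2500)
C > A > B

Key insight: Entropy is maximized by uniform distributions and minimized by concentrated distributions.

- Uniform distributions have maximum entropy log₂(4) = 2.0000 bits
- The more "peaked" or concentrated a distribution, the lower its entropy

Entropies:
  H(A) = 1.8895 bits
  H(B) = 0.8517 bits
  H(C) = 2.0000 bits

Ranking: C > A > B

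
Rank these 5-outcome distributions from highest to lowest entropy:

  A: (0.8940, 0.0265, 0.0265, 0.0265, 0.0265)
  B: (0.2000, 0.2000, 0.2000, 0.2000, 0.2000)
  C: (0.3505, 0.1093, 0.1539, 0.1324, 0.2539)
B > C > A

Key insight: Entropy is maximized by uniform distributions and minimized by concentrated distributions.

- Uniform distributions have maximum entropy log₂(5) = 2.3219 bits
- The more "peaked" or concentrated a distribution, the lower its entropy

Entropies:
  H(A) = 0.6997 bits
  H(B) = 2.3219 bits
  H(C) = 2.1830 bits

Ranking: B > C > A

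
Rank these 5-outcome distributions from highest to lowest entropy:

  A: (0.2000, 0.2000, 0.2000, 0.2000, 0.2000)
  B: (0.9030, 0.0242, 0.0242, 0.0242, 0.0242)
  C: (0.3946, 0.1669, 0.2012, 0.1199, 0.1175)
A > C > B

Key insight: Entropy is maximized by uniform distributions and minimized by concentrated distributions.

- Uniform distributions have maximum entropy log₂(5) = 2.3219 bits
- The more "peaked" or concentrated a distribution, the lower its entropy

Entropies:
  H(A) = 2.3219 bits
  H(B) = 0.6534 bits
  H(C) = 2.1557 bits

Ranking: A > C > B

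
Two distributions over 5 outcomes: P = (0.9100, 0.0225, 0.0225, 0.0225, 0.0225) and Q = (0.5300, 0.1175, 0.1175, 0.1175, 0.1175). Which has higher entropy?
Q

P is highly concentrated on one outcome (91%), making it nearly deterministic. Q spreads its mass more evenly (max 53%). The more spread-out distribution has higher entropy: H(P) ≈ 0.616 bits, H(Q) ≈ 1.937 bits.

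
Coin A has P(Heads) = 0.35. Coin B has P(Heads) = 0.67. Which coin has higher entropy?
A

For binary distributions, entropy is maximized at p=0.5 and decreases as p moves toward 0 or 1.

H(A) = H(0.35) = 0.9341 bits
H(B) = H(0.67) = 0.9149 bits

Distribution A (p=0.35) is closer to uniform (p=0.5), so it has higher entropy.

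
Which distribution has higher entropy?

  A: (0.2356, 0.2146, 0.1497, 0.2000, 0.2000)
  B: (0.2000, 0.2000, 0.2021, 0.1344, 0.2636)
A

Both distributions are close to uniform, making this a harder comparison.

H(A) = 2.3068 bits
H(B) = 2.2911 bits

The distribution closer to uniform has higher entropy.
Answer: A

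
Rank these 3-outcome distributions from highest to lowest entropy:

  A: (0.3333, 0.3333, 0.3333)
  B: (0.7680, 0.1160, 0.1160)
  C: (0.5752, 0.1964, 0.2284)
A > C > B

Key insight: Entropy is maximized by uniform distributions and minimized by concentrated distributions.

- Uniform distributions have maximum entropy log₂(3) = 1.5850 bits
- The more "peaked" or concentrated a distribution, the lower its entropy

Entropies:
  H(A) = 1.5850 bits
  H(B) = 1.0135 bits
  H(C) = 1.4067 bits

Ranking: A > C > B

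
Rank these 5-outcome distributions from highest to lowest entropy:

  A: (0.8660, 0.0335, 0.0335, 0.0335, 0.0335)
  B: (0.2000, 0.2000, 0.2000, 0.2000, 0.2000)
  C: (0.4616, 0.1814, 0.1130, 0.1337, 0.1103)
B > C > A

Key insight: Entropy is maximized by uniform distributions and minimized by concentrated distributions.

- Uniform distributions have maximum entropy log₂(5) = 2.3219 bits
- The more "peaked" or concentrated a distribution, the lower its entropy

Entropies:
  H(A) = 0.8363 bits
  H(B) = 2.3219 bits
  H(C) = 2.0560 bits

Ranking: B > C > A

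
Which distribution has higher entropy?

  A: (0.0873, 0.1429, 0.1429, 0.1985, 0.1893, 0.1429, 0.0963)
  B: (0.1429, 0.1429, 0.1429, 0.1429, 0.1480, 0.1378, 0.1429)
B

Both distributions are close to uniform, making this a harder comparison.

H(A) = 2.7531 bits
H(B) = 2.8071 bits

The distribution closer to uniform has higher entropy.
Answer: B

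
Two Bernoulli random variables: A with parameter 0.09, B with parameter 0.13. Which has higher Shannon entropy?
B

For binary distributions, entropy is maximized at p=0.5 and decreases as p moves toward 0 or 1.

H(A) = H(0.09) = 0.4365 bits
H(B) = H(0.13) = 0.5574 bits

Distribution B (p=0.13) is closer to uniform (p=0.5), so it has higher entropy.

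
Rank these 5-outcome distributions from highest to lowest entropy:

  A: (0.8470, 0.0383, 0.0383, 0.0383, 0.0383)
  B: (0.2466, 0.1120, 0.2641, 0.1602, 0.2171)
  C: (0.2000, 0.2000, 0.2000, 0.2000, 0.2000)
C > B > A

Key insight: Entropy is maximized by uniform distributions and minimized by concentrated distributions.

- Uniform distributions have maximum entropy log₂(5) = 2.3219 bits
- The more "peaked" or concentrated a distribution, the lower its entropy

Entropies:
  H(A) = 0.9233 bits
  H(B) = 2.2608 bits
  H(C) = 2.3219 bits

Ranking: C > B > A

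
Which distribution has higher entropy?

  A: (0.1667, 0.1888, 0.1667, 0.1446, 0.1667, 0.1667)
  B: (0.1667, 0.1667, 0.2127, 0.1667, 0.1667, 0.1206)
A

Both distributions are close to uniform, making this a harder comparison.

H(A) = 2.5807 bits
H(B) = 2.5663 bits

The distribution closer to uniform has higher entropy.
Answer: A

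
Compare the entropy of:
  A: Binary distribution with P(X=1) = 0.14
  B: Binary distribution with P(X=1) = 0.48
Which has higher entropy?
B

For binary distributions, entropy is maximized at p=0.5 and decreases as p moves toward 0 or 1.

H(A) = H(0.14) = 0.5842 bits
H(B) = H(0.48) = 0.9988 bits

Distribution B (p=0.48) is closer to uniform (p=0.5), so it has higher entropy.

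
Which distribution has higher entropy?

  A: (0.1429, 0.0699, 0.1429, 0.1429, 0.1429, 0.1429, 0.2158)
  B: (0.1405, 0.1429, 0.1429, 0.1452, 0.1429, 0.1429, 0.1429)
B

Both distributions are close to uniform, making this a harder comparison.

H(A) = 2.7510 bits
H(B) = 2.8073 bits

The distribution closer to uniform has higher entropy.
Answer: B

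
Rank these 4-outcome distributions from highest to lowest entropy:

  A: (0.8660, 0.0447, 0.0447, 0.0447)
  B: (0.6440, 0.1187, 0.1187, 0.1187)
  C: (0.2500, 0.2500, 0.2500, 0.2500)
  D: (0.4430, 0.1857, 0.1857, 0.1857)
C > D > B > A

Key insight: Entropy is maximized by uniform distributions and minimized by concentrated distributions.

Entropies:
  H(A) = 0.7807 bits
  H(B) = 1.5036 bits
  H(C) = 2.0000 bits
  H(D) = 1.8734 bits

Ranking: C > D > B > A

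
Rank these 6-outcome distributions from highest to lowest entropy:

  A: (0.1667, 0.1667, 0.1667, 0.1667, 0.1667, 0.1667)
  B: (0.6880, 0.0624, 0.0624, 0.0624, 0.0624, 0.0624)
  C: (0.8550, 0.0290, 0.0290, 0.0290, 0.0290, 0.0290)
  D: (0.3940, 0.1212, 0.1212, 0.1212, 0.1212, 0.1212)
A > D > B > C

Key insight: Entropy is maximized by uniform distributions and minimized by concentrated distributions.

Entropies:
  H(A) = 2.5850 bits
  H(B) = 1.6199 bits
  H(C) = 0.9339 bits
  H(D) = 2.3744 bits

Ranking: A > D > B > C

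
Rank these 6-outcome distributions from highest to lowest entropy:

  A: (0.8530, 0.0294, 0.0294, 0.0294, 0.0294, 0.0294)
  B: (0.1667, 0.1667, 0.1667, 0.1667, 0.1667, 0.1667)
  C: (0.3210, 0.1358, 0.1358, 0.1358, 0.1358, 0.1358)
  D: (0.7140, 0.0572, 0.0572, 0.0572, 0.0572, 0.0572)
B > C > D > A

Key insight: Entropy is maximized by uniform distributions and minimized by concentrated distributions.

Entropies:
  H(A) = 0.9436 bits
  H(B) = 2.5850 bits
  H(C) = 2.4821 bits
  H(D) = 1.5276 bits

Ranking: B > C > D > A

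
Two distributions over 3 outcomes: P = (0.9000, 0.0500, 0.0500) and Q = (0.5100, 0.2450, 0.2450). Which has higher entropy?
Q

P is highly concentrated on one outcome (90%), making it nearly deterministic. Q spreads its mass more evenly (max 51%). The more spread-out distribution has higher entropy: H(P) ≈ 0.569 bits, H(Q) ≈ 1.490 bits.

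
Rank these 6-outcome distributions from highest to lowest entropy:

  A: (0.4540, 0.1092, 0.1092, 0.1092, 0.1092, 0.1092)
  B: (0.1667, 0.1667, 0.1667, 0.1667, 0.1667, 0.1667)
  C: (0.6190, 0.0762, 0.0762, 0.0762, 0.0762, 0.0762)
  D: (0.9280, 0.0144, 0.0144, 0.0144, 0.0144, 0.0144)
B > A > C > D

Key insight: Entropy is maximized by uniform distributions and minimized by concentrated distributions.

Entropies:
  H(A) = 2.2617 bits
  H(B) = 2.5850 bits
  H(C) = 1.8434 bits
  H(D) = 0.5405 bits

Ranking: B > A > C > D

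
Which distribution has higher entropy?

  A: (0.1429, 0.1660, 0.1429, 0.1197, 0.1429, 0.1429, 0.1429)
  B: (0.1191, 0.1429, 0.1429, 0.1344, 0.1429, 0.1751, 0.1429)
A

Both distributions are close to uniform, making this a harder comparison.

H(A) = 2.8019 bits
H(B) = 2.7991 bits

The distribution closer to uniform has higher entropy.
Answer: A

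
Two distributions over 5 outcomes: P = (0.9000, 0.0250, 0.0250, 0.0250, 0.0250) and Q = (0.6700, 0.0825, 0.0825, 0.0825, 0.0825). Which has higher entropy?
Q

P is highly concentrated on one outcome (90%), making it nearly deterministic. Q spreads its mass more evenly (max 67%). The more spread-out distribution has higher entropy: H(P) ≈ 0.669 bits, H(Q) ≈ 1.575 bits.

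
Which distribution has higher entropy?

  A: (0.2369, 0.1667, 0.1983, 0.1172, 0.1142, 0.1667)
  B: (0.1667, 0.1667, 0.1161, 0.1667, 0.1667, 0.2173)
B

Both distributions are close to uniform, making this a harder comparison.

H(A) = 2.5368 bits
H(B) = 2.5625 bits

The distribution closer to uniform has higher entropy.
Answer: B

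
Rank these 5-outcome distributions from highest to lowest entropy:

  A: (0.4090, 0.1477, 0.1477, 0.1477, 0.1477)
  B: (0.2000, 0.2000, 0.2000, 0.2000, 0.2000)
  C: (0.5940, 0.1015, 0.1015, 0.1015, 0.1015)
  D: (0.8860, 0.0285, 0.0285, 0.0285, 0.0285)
B > A > C > D

Key insight: Entropy is maximized by uniform distributions and minimized by concentrated distributions.

Entropies:
  H(A) = 2.1580 bits
  H(B) = 2.3219 bits
  H(C) = 1.7864 bits
  H(D) = 0.7399 bits

Ranking: B > A > C > D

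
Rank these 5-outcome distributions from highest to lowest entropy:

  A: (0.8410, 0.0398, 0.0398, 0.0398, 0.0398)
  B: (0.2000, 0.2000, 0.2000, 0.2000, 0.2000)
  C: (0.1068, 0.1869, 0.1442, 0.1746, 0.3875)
B > C > A

Key insight: Entropy is maximized by uniform distributions and minimized by concentrated distributions.

- Uniform distributions have maximum entropy log₂(5) = 2.3219 bits
- The more "peaked" or concentrated a distribution, the lower its entropy

Entropies:
  H(A) = 0.9499 bits
  H(B) = 2.3219 bits
  H(C) = 2.1694 bits

Ranking: B > C > A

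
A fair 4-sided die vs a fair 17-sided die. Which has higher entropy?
17-sided die

Both are uniform distributions; for uniform over n outcomes, H = log₂(n). H(4-sided) = log₂(4) = 2.000 bits and H(17-sided) = log₂(17) = 4.087 bits. More outcomes in a uniform distribution means higher entropy.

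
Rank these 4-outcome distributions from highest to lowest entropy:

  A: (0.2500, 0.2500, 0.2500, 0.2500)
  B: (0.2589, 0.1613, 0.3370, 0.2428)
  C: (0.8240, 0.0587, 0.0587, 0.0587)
A > B > C

Key insight: Entropy is maximized by uniform distributions and minimized by concentrated distributions.

- Uniform distributions have maximum entropy log₂(4) = 2.0000 bits
- The more "peaked" or concentrated a distribution, the lower its entropy

Entropies:
  H(A) = 2.0000 bits
  H(B) = 1.9540 bits
  H(C) = 0.9502 bits

Ranking: A > B > C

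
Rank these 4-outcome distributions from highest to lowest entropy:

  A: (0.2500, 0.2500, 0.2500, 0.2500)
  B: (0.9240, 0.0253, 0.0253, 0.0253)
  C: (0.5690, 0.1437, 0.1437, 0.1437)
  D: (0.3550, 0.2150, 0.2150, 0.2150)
A > D > C > B

Key insight: Entropy is maximized by uniform distributions and minimized by concentrated distributions.

Entropies:
  H(A) = 2.0000 bits
  H(B) = 0.5084 bits
  H(C) = 1.6693 bits
  H(D) = 1.9608 bits

Ranking: A > D > C > B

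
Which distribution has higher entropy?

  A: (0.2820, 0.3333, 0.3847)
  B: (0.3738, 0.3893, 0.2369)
A

Both distributions are close to uniform, making this a harder comparison.

H(A) = 1.5735 bits
H(B) = 1.5527 bits

The distribution closer to uniform has higher entropy.
Answer: A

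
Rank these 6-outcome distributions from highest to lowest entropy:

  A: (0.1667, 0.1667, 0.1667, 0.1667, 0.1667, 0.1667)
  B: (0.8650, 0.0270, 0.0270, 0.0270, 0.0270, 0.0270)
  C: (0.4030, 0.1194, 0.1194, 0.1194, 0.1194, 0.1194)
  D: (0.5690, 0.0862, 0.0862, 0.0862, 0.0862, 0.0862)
A > C > D > B

Key insight: Entropy is maximized by uniform distributions and minimized by concentrated distributions.

Entropies:
  H(A) = 2.5850 bits
  H(B) = 0.8845 bits
  H(C) = 2.3589 bits
  H(D) = 1.9870 bits

Ranking: A > C > D > B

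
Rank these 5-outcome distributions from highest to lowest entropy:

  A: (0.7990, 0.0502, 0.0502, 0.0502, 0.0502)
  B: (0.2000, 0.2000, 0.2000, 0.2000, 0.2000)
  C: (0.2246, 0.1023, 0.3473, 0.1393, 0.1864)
B > C > A

Key insight: Entropy is maximized by uniform distributions and minimized by concentrated distributions.

- Uniform distributions have maximum entropy log₂(5) = 2.3219 bits
- The more "peaked" or concentrated a distribution, the lower its entropy

Entropies:
  H(A) = 1.1259 bits
  H(B) = 2.3219 bits
  H(C) = 2.1983 bits

Ranking: B > C > A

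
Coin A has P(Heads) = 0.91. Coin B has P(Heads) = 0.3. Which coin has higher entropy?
B

For binary distributions, entropy is maximized at p=0.5 and decreases as p moves toward 0 or 1.

H(A) = H(0.91) = 0.4365 bits
H(B) = H(0.3) = 0.8813 bits

Distribution B (p=0.3) is closer to uniform (p=0.5), so it has higher entropy.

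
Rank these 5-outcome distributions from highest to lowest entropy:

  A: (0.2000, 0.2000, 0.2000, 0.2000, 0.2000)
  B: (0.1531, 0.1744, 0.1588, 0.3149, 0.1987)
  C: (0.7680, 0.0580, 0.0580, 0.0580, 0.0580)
A > B > C

Key insight: Entropy is maximized by uniform distributions and minimized by concentrated distributions.

- Uniform distributions have maximum entropy log₂(5) = 2.3219 bits
- The more "peaked" or concentrated a distribution, the lower its entropy

Entropies:
  H(A) = 2.3219 bits
  H(B) = 2.2638 bits
  H(C) = 1.2455 bits

Ranking: A > B > C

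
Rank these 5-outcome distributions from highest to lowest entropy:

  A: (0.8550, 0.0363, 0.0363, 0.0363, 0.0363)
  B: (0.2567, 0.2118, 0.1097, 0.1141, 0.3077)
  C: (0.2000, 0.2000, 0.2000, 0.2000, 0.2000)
C > B > A

Key insight: Entropy is maximized by uniform distributions and minimized by concentrated distributions.

- Uniform distributions have maximum entropy log₂(5) = 2.3219 bits
- The more "peaked" or concentrated a distribution, the lower its entropy

Entropies:
  H(A) = 0.8872 bits
  H(B) = 2.2081 bits
  H(C) = 2.3219 bits

Ranking: C > B > A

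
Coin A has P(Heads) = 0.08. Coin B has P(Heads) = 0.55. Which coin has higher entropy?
B

For binary distributions, entropy is maximized at p=0.5 and decreases as p moves toward 0 or 1.

H(A) = H(0.08) = 0.4022 bits
H(B) = H(0.55) = 0.9928 bits

Distribution B (p=0.55) is closer to uniform (p=0.5), so it has higher entropy.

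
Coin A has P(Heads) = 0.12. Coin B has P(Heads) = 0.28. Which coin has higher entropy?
B

For binary distributions, entropy is maximized at p=0.5 and decreases as p moves toward 0 or 1.

H(A) = H(0.12) = 0.5294 bits
H(B) = H(0.28) = 0.8555 bits

Distribution B (p=0.28) is closer to uniform (p=0.5), so it has higher entropy.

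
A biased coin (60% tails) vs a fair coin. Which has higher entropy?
Fair coin

The fair coin is uniform (p=0.5), maximizing binary entropy at 1 bit. The biased coin has H(0.60) ≈ 0.971 bits — its outcome is more predictable, so its entropy is lower.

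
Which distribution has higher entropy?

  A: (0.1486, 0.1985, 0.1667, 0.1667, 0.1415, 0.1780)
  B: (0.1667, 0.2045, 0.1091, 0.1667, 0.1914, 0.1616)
A

Both distributions are close to uniform, making this a harder comparison.

H(A) = 2.5759 bits
H(B) = 2.5602 bits

The distribution closer to uniform has higher entropy.
Answer: A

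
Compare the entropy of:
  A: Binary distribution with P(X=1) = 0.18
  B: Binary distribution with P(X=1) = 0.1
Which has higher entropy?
A

For binary distributions, entropy is maximized at p=0.5 and decreases as p moves toward 0 or 1.

H(A) = H(0.18) = 0.6801 bits
H(B) = H(0.1) = 0.4690 bits

Distribution A (p=0.18) is closer to uniform (p=0.5), so it has higher entropy.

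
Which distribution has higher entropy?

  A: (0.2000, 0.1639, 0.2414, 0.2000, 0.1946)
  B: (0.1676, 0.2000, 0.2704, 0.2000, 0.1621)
A

Both distributions are close to uniform, making this a harder comparison.

H(A) = 2.3110 bits
H(B) = 2.2963 bits

The distribution closer to uniform has higher entropy.
Answer: A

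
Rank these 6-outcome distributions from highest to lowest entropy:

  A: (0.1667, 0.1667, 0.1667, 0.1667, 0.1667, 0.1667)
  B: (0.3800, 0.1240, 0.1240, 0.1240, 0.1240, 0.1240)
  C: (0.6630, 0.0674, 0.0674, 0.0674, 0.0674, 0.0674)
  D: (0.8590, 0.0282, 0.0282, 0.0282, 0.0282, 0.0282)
A > B > C > D

Key insight: Entropy is maximized by uniform distributions and minimized by concentrated distributions.

Entropies:
  H(A) = 2.5850 bits
  H(B) = 2.3976 bits
  H(C) = 1.7044 bits
  H(D) = 0.9142 bits

Ranking: A > B > C > D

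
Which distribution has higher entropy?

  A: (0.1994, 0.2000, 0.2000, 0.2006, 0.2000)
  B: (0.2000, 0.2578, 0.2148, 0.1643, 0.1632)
A

Both distributions are close to uniform, making this a harder comparison.

H(A) = 2.3219 bits
H(B) = 2.3000 bits

The distribution closer to uniform has higher entropy.
Answer: A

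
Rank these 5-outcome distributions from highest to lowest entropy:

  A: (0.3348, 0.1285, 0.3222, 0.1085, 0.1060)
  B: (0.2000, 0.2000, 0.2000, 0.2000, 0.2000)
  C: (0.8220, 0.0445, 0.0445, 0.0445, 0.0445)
B > A > C

Key insight: Entropy is maximized by uniform distributions and minimized by concentrated distributions.

- Uniform distributions have maximum entropy log₂(5) = 2.3219 bits
- The more "peaked" or concentrated a distribution, the lower its entropy

Entropies:
  H(A) = 2.1262 bits
  H(B) = 2.3219 bits
  H(C) = 1.0317 bits

Ranking: B > A > C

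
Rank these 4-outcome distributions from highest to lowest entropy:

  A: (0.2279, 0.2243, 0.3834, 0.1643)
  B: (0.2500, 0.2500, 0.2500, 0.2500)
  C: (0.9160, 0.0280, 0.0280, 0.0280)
B > A > C

Key insight: Entropy is maximized by uniform distributions and minimized by concentrated distributions.

- Uniform distributions have maximum entropy log₂(4) = 2.0000 bits
- The more "peaked" or concentrated a distribution, the lower its entropy

Entropies:
  H(A) = 1.9284 bits
  H(B) = 2.0000 bits
  H(C) = 0.5493 bits

Ranking: B > A > C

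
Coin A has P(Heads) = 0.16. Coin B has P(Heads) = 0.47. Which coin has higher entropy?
B

For binary distributions, entropy is maximized at p=0.5 and decreases as p moves toward 0 or 1.

H(A) = H(0.16) = 0.6343 bits
H(B) = H(0.47) = 0.9974 bits

Distribution B (p=0.47) is closer to uniform (p=0.5), so it has higher entropy.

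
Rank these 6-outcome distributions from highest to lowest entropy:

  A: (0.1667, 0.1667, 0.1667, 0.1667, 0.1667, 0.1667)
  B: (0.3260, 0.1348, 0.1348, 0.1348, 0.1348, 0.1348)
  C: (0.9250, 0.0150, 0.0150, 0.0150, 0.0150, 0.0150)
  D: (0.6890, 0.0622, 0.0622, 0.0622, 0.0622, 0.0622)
A > B > D > C

Key insight: Entropy is maximized by uniform distributions and minimized by concentrated distributions.

Entropies:
  H(A) = 2.5850 bits
  H(B) = 2.4758 bits
  H(C) = 0.5585 bits
  H(D) = 1.6164 bits

Ranking: A > B > D > C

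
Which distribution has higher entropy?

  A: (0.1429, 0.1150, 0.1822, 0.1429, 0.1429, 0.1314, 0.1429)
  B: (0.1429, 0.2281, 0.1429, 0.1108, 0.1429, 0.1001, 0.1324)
A

Both distributions are close to uniform, making this a harder comparison.

H(A) = 2.7953 bits
H(B) = 2.7598 bits

The distribution closer to uniform has higher entropy.
Answer: A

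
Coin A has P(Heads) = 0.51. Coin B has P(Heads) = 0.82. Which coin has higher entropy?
A

For binary distributions, entropy is maximized at p=0.5 and decreases as p moves toward 0 or 1.

H(A) = H(0.51) = 0.9997 bits
H(B) = H(0.82) = 0.6801 bits

Distribution A (p=0.51) is closer to uniform (p=0.5), so it has higher entropy.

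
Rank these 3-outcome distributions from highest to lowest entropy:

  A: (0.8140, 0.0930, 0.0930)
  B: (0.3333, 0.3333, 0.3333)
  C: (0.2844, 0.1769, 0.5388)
B > C > A

Key insight: Entropy is maximized by uniform distributions and minimized by concentrated distributions.

- Uniform distributions have maximum entropy log₂(3) = 1.5850 bits
- The more "peaked" or concentrated a distribution, the lower its entropy

Entropies:
  H(A) = 0.8790 bits
  H(B) = 1.5850 bits
  H(C) = 1.4386 bits

Ranking: B > C > A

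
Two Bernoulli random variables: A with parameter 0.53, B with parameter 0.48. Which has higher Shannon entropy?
B

For binary distributions, entropy is maximized at p=0.5 and decreases as p moves toward 0 or 1.

H(A) = H(0.53) = 0.9974 bits
H(B) = H(0.48) = 0.9988 bits

Distribution B (p=0.48) is closer to uniform (p=0.5), so it has higher entropy.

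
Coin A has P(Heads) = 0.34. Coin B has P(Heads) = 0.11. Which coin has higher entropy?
A

For binary distributions, entropy is maximized at p=0.5 and decreases as p moves toward 0 or 1.

H(A) = H(0.34) = 0.9248 bits
H(B) = H(0.11) = 0.4999 bits

Distribution A (p=0.34) is closer to uniform (p=0.5), so it has higher entropy.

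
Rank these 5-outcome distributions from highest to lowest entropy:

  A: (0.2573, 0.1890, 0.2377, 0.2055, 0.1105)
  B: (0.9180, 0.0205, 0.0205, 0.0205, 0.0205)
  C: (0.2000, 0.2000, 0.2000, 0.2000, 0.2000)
C > A > B

Key insight: Entropy is maximized by uniform distributions and minimized by concentrated distributions.

- Uniform distributions have maximum entropy log₂(5) = 2.3219 bits
- The more "peaked" or concentrated a distribution, the lower its entropy

Entropies:
  H(A) = 2.2712 bits
  H(B) = 0.5732 bits
  H(C) = 2.3219 bits

Ranking: C > A > B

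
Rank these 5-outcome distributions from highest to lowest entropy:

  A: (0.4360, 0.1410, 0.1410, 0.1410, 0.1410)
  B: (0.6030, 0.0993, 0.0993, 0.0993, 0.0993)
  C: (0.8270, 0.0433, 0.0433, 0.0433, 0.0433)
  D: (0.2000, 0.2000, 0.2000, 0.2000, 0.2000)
D > A > B > C

Key insight: Entropy is maximized by uniform distributions and minimized by concentrated distributions.

Entropies:
  H(A) = 2.1161 bits
  H(B) = 1.7632 bits
  H(C) = 1.0105 bits
  H(D) = 2.3219 bits

Ranking: D > A > B > C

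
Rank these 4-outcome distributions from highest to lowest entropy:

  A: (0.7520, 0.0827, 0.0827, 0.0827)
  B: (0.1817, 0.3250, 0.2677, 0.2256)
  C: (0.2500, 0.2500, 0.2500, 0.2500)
C > B > A

Key insight: Entropy is maximized by uniform distributions and minimized by concentrated distributions.

- Uniform distributions have maximum entropy log₂(4) = 2.0000 bits
- The more "peaked" or concentrated a distribution, the lower its entropy

Entropies:
  H(A) = 1.2012 bits
  H(B) = 1.9676 bits
  H(C) = 2.0000 bits

Ranking: C > B > A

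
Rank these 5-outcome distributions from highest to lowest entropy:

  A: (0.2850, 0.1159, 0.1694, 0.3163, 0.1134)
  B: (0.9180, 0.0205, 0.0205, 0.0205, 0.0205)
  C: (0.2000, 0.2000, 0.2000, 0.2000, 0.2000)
C > A > B

Key insight: Entropy is maximized by uniform distributions and minimized by concentrated distributions.

- Uniform distributions have maximum entropy log₂(5) = 2.3219 bits
- The more "peaked" or concentrated a distribution, the lower its entropy

Entropies:
  H(A) = 2.1918 bits
  H(B) = 0.5732 bits
  H(C) = 2.3219 bits

Ranking: C > A > B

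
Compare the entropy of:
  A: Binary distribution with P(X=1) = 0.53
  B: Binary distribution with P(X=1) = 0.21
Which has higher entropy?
A

For binary distributions, entropy is maximized at p=0.5 and decreases as p moves toward 0 or 1.

H(A) = H(0.53) = 0.9974 bits
H(B) = H(0.21) = 0.7415 bits

Distribution A (p=0.53) is closer to uniform (p=0.5), so it has higher entropy.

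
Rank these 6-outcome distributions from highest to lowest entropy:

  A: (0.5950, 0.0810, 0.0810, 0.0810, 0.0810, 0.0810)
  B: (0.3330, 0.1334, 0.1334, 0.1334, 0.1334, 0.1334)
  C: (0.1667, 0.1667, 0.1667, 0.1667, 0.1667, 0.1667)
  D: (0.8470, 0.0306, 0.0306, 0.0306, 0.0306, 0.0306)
C > B > A > D

Key insight: Entropy is maximized by uniform distributions and minimized by concentrated distributions.

Entropies:
  H(A) = 1.9142 bits
  H(B) = 2.4667 bits
  H(C) = 2.5850 bits
  H(D) = 0.9726 bits

Ranking: C > B > A > D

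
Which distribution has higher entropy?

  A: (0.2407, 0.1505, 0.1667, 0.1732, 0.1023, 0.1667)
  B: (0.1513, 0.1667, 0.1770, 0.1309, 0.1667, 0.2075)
B

Both distributions are close to uniform, making this a harder comparison.

H(A) = 2.5420 bits
H(B) = 2.5708 bits

The distribution closer to uniform has higher entropy.
Answer: B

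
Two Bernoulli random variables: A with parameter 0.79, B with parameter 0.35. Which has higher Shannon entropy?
B

For binary distributions, entropy is maximized at p=0.5 and decreases as p moves toward 0 or 1.

H(A) = H(0.79) = 0.7415 bits
H(B) = H(0.35) = 0.9341 bits

Distribution B (p=0.35) is closer to uniform (p=0.5), so it has higher entropy.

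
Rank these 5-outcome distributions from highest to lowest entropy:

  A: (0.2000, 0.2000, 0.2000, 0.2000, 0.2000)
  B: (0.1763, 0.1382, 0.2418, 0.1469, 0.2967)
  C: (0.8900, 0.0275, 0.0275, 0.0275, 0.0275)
A > B > C

Key insight: Entropy is maximized by uniform distributions and minimized by concentrated distributions.

- Uniform distributions have maximum entropy log₂(5) = 2.3219 bits
- The more "peaked" or concentrated a distribution, the lower its entropy

Entropies:
  H(A) = 2.3219 bits
  H(B) = 2.2579 bits
  H(C) = 0.7199 bits

Ranking: A > B > C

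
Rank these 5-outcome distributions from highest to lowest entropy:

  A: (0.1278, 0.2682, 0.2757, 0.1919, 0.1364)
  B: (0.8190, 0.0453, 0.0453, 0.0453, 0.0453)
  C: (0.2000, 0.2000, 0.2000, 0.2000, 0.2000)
C > A > B

Key insight: Entropy is maximized by uniform distributions and minimized by concentrated distributions.

- Uniform distributions have maximum entropy log₂(5) = 2.3219 bits
- The more "peaked" or concentrated a distribution, the lower its entropy

Entropies:
  H(A) = 2.2501 bits
  H(B) = 1.0443 bits
  H(C) = 2.3219 bits

Ranking: C > A > B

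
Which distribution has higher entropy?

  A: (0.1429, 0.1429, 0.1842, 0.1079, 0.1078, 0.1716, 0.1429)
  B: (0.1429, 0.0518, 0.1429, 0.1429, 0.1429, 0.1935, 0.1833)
A

Both distributions are close to uniform, making this a harder comparison.

H(A) = 2.7820 bits
H(B) = 2.7326 bits

The distribution closer to uniform has higher entropy.
Answer: A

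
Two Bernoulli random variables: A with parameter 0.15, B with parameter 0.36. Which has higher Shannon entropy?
B

For binary distributions, entropy is maximized at p=0.5 and decreases as p moves toward 0 or 1.

H(A) = H(0.15) = 0.6098 bits
H(B) = H(0.36) = 0.9427 bits

Distribution B (p=0.36) is closer to uniform (p=0.5), so it has higher entropy.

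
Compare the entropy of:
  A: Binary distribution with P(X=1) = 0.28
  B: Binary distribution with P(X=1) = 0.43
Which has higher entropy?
B

For binary distributions, entropy is maximized at p=0.5 and decreases as p moves toward 0 or 1.

H(A) = H(0.28) = 0.8555 bits
H(B) = H(0.43) = 0.9858 bits

Distribution B (p=0.43) is closer to uniform (p=0.5), so it has higher entropy.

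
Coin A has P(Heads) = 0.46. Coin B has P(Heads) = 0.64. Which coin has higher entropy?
A

For binary distributions, entropy is maximized at p=0.5 and decreases as p moves toward 0 or 1.

H(A) = H(0.46) = 0.9954 bits
H(B) = H(0.64) = 0.9427 bits

Distribution A (p=0.46) is closer to uniform (p=0.5), so it has higher entropy.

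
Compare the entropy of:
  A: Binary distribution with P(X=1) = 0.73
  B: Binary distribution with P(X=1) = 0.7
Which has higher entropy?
B

For binary distributions, entropy is maximized at p=0.5 and decreases as p moves toward 0 or 1.

H(A) = H(0.73) = 0.8415 bits
H(B) = H(0.7) = 0.8813 bits

Distribution B (p=0.7) is closer to uniform (p=0.5), so it has higher entropy.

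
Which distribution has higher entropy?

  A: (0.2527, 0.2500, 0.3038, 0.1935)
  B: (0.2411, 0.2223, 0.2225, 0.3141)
B

Both distributions are close to uniform, making this a harder comparison.

H(A) = 1.9822 bits
H(B) = 1.9843 bits

The distribution closer to uniform has higher entropy.
Answer: B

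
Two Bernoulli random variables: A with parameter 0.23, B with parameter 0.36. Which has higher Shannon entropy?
B

For binary distributions, entropy is maximized at p=0.5 and decreases as p moves toward 0 or 1.

H(A) = H(0.23) = 0.7780 bits
H(B) = H(0.36) = 0.9427 bits

Distribution B (p=0.36) is closer to uniform (p=0.5), so it has higher entropy.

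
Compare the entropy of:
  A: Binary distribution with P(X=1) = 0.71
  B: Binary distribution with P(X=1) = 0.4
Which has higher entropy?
B

For binary distributions, entropy is maximized at p=0.5 and decreases as p moves toward 0 or 1.

H(A) = H(0.71) = 0.8687 bits
H(B) = H(0.4) = 0.9710 bits

Distribution B (p=0.4) is closer to uniform (p=0.5), so it has higher entropy.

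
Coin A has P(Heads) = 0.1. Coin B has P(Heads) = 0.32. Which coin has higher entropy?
B

For binary distributions, entropy is maximized at p=0.5 and decreases as p moves toward 0 or 1.

H(A) = H(0.1) = 0.4690 bits
H(B) = H(0.32) = 0.9044 bits

Distribution B (p=0.32) is closer to uniform (p=0.5), so it has higher entropy.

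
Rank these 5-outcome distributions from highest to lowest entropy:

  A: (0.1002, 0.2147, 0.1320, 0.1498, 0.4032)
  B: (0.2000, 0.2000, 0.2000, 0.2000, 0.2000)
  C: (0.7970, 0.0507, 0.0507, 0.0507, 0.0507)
B > A > C

Key insight: Entropy is maximized by uniform distributions and minimized by concentrated distributions.

- Uniform distributions have maximum entropy log₂(5) = 2.3219 bits
- The more "peaked" or concentrated a distribution, the lower its entropy

Entropies:
  H(A) = 2.1336 bits
  H(B) = 2.3219 bits
  H(C) = 1.1339 bits

Ranking: B > A > C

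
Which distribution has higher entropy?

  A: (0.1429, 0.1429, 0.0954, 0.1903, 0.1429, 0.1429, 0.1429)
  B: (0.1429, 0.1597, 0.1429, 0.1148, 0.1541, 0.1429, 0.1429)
B

Both distributions are close to uniform, making this a harder comparison.

H(A) = 2.7842 bits
H(B) = 2.8011 bits

The distribution closer to uniform has higher entropy.
Answer: B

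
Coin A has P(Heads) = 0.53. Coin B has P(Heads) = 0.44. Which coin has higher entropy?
A

For binary distributions, entropy is maximized at p=0.5 and decreases as p moves toward 0 or 1.

H(A) = H(0.53) = 0.9974 bits
H(B) = H(0.44) = 0.9896 bits

Distribution A (p=0.53) is closer to uniform (p=0.5), so it has higher entropy.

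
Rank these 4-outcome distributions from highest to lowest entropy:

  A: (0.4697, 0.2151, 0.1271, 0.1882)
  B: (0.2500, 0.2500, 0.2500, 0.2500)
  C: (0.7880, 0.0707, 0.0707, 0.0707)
B > A > C

Key insight: Entropy is maximized by uniform distributions and minimized by concentrated distributions.

- Uniform distributions have maximum entropy log₂(4) = 2.0000 bits
- The more "peaked" or concentrated a distribution, the lower its entropy

Entropies:
  H(A) = 1.8206 bits
  H(B) = 2.0000 bits
  H(C) = 1.0813 bits

Ranking: B > A > C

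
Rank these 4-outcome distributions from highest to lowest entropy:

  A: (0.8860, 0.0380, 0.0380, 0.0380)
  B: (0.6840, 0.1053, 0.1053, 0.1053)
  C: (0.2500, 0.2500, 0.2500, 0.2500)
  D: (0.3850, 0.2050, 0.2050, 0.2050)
C > D > B > A

Key insight: Entropy is maximized by uniform distributions and minimized by concentrated distributions.

Entropies:
  H(A) = 0.6926 bits
  H(B) = 1.4008 bits
  H(C) = 2.0000 bits
  H(D) = 1.9362 bits

Ranking: C > D > B > A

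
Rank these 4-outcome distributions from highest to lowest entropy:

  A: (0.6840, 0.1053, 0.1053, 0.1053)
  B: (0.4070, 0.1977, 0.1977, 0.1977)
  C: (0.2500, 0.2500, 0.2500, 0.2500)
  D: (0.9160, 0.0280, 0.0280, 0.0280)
C > B > A > D

Key insight: Entropy is maximized by uniform distributions and minimized by concentrated distributions.

Entropies:
  H(A) = 1.4008 bits
  H(B) = 1.9148 bits
  H(C) = 2.0000 bits
  H(D) = 0.5493 bits

Ranking: C > B > A > D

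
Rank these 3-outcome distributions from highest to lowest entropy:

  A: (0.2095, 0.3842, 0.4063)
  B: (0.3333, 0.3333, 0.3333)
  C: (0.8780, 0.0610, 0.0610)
B > A > C

Key insight: Entropy is maximized by uniform distributions and minimized by concentrated distributions.

- Uniform distributions have maximum entropy log₂(3) = 1.5850 bits
- The more "peaked" or concentrated a distribution, the lower its entropy

Entropies:
  H(A) = 1.5306 bits
  H(B) = 1.5850 bits
  H(C) = 0.6571 bits

Ranking: B > A > C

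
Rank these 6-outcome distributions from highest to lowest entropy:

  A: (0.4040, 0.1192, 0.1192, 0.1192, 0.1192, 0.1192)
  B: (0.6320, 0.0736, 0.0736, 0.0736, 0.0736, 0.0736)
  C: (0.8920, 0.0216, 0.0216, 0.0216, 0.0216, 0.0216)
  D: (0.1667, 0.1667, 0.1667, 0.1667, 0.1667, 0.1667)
D > A > B > C

Key insight: Entropy is maximized by uniform distributions and minimized by concentrated distributions.

Entropies:
  H(A) = 2.3571 bits
  H(B) = 1.8036 bits
  H(C) = 0.7446 bits
  H(D) = 2.5850 bits

Ranking: D > A > B > C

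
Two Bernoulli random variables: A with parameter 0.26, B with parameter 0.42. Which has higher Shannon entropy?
B

For binary distributions, entropy is maximized at p=0.5 and decreases as p moves toward 0 or 1.

H(A) = H(0.26) = 0.8267 bits
H(B) = H(0.42) = 0.9815 bits

Distribution B (p=0.42) is closer to uniform (p=0.5), so it has higher entropy.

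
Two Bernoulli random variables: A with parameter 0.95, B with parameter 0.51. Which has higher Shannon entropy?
B

For binary distributions, entropy is maximized at p=0.5 and decreases as p moves toward 0 or 1.

H(A) = H(0.95) = 0.2864 bits
H(B) = H(0.51) = 0.9997 bits

Distribution B (p=0.51) is closer to uniform (p=0.5), so it has higher entropy.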